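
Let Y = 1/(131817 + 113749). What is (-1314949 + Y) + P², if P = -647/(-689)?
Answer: -153290520129286199/116575337086 ≈ -1.3149e+6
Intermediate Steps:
P = 647/689 (P = -647*(-1/689) = 647/689 ≈ 0.93904)
Y = 1/245566 ≈ 4.0722e-6
(-1314949 + Y) + P² = (-1314949 + 1/245566) + (647/689)² = -322906766133/245566 + 418609/474721 = -153290520129286199/116575337086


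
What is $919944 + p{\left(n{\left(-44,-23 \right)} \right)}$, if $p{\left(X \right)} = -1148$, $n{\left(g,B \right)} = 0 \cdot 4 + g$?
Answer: $918796$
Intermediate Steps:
$n{\left(g,B \right)} = g$ ($n{\left(g,B \right)} = 0 + g = g$)
$919944 + p{\left(n{\left(-44,-23 \right)} \right)} = 919944 - 1148 = 918796$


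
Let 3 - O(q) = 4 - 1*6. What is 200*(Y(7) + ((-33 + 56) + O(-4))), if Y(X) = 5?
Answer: 6600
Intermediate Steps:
O(q) = 5 (O(q) = 3 - (4 - 1*6) = 3 - (4 - 6) = 3 - 1*(-2) = 3 + 2 = 5)
200*(Y(7) + ((-33 + 56) + O(-4))) = 200*(5 + ((-33 + 56) + 5)) = 200*(5 + (23 + 5)) = 200*(5 + 28) = 200*33 = 6600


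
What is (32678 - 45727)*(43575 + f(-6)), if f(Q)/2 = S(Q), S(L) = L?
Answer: -568453587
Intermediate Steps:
f(Q) = 2*Q
(32678 - 45727)*(43575 + f(-6)) = (32678 - 45727)*(43575 + 2*(-6)) = -13049*(43575 - 12) = -13049*43563 = -568453587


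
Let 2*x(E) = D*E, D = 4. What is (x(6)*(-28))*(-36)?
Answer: 12096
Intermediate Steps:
x(E) = 2*E (x(E) = (4*E)/2 = 2*E)
(x(6)*(-28))*(-36) = ((2*6)*(-28))*(-36) = (12*(-28))*(-36) = -336*(-36) = 12096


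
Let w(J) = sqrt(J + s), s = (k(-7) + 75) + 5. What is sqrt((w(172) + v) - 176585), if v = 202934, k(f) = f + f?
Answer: sqrt(26349 + sqrt(238)) ≈ 162.37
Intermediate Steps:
k(f) = 2*f
s = 66 (s = (2*(-7) + 75) + 5 = (-14 + 75) + 5 = 61 + 5 = 66)
w(J) = sqrt(66 + J) (w(J) = sqrt(J + 66) = sqrt(66 + J))
sqrt((w(172) + v) - 176585) = sqrt((sqrt(66 + 172) + 202934) - 176585) = sqrt((sqrt(238) + 202934) - 176585) = sqrt((202934 + sqrt(238)) - 176585) = sqrt(26349 + sqrt(238))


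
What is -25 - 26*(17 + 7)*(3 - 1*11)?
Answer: 4967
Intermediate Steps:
-25 - 26*(17 + 7)*(3 - 1*11) = -25 - 624*(3 - 11) = -25 - 624*(-8) = -25 - 26*(-192) = -25 + 4992 = 4967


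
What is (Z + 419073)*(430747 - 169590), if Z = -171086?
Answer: 64763540959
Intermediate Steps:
(Z + 419073)*(430747 - 169590) = (-171086 + 419073)*(430747 - 169590) = 247987*261157 = 64763540959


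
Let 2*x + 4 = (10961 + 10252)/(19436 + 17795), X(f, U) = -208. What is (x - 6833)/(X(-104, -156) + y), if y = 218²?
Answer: -508926557/3523243992 ≈ -0.14445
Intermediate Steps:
x = -127711/74462 (x = -2 + ((10961 + 10252)/(19436 + 17795))/2 = -2 + (21213/37231)/2 = -2 + (21213*(1/37231))/2 = -2 + (½)*(21213/37231) = -2 + 21213/74462 = -127711/74462 ≈ -1.7151)
y = 47524
(x - 6833)/(X(-104, -156) + y) = (-127711/74462 - 6833)/(-208 + 47524) = -508926557/74462/47316 = -508926557/74462*1/47316 = -508926557/3523243992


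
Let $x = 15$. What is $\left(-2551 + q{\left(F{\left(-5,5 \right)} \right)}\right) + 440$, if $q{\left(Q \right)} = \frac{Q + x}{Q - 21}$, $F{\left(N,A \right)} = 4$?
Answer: $- \frac{35906}{17} \approx -2112.1$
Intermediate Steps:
$q{\left(Q \right)} = \frac{15 + Q}{-21 + Q}$ ($q{\left(Q \right)} = \frac{Q + 15}{Q - 21} = \frac{15 + Q}{-21 + Q}$)
$\left(-2551 + q{\left(F{\left(-5,5 \right)} \right)}\right) + 440 = \left(-2551 + \frac{15 + 4}{-21 + 4}\right) + 440 = \left(-2551 + \frac{1}{-17} \cdot 19\right) + 440 = \left(-2551 - \frac{19}{17}\right) + 440 = - \frac{43386}{17} + 440 = - \frac{35906}{17}$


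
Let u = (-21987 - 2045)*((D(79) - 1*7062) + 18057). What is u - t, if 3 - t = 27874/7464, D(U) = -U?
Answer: -979027917643/3732 ≈ -2.6233e+8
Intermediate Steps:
t = -2741/3732 (t = 3 - 27874/7464 = 3 - 1*13937/3732 = 3 - 13937/3732 = -2741/3732 ≈ -0.73446)
u = -262333312 (u = (-21987 - 2045)*((-1*79 - 1*7062) + 18057) = -24032*((-79 - 7062) + 18057) = -24032*(-7141 + 18057) = -24032*10916 = -262333312)
u - t = -262333312 - 1*(-2741/3732) = -262333312 + 2741/3732 = -979027917643/3732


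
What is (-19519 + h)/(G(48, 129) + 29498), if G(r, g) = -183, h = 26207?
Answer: 608/2665 ≈ 0.22814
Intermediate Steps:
(-19519 + h)/(G(48, 129) + 29498) = (-19519 + 26207)/(-183 + 29498) = 6688/29315 = 6688*(1/29315) = 608/2665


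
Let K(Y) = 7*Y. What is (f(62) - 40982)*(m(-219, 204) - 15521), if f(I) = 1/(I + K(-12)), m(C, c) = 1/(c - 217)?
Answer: 90960223635/143 ≈ 6.3609e+8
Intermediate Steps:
m(C, c) = 1/(-217 + c)
f(I) = 1/(-84 + I) (f(I) = 1/(I + 7*(-12)) = 1/(I - 84) = 1/(-84 + I))
(f(62) - 40982)*(m(-219, 204) - 15521) = (1/(-84 + 62) - 40982)*(1/(-217 + 204) - 15521) = (1/(-22) - 40982)*(1/(-13) - 15521) = (-1/22 - 40982)*(-1/13 - 15521) = -901605/22*(-201774/13) = 90960223635/143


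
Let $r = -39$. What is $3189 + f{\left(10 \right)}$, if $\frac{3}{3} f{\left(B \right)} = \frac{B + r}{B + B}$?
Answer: $\frac{63751}{20} \approx 3187.6$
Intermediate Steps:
$f{\left(B \right)} = \frac{-39 + B}{2 B}$ ($f{\left(B \right)} = \frac{B - 39}{B + B} = \frac{-39 + B}{2 B}$)
$3189 + f{\left(10 \right)} = 3189 + \frac{-39 + 10}{2 \cdot 10} = 3189 + \frac{1}{2} \cdot \frac{1}{10} \left(-29\right) = 3189 - \frac{29}{20} = \frac{63751}{20}$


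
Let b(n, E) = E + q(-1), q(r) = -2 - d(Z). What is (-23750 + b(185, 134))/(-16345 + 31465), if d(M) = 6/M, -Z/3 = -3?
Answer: -8857/5670 ≈ -1.5621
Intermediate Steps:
Z = 9 (Z = -3*(-3) = 9)
q(r) = -8/3 (q(r) = -2 - 6/9 = -2 - 1*⅔ = -2 - ⅔ = -8/3)
b(n, E) = -8/3 + E (b(n, E) = E - 8/3 = -8/3 + E)
(-23750 + b(185, 134))/(-16345 + 31465) = (-23750 + (-8/3 + 134))/(-16345 + 31465) = (-23750 + 394/3)/15120 = -70856/3*1/15120 = -8857/5670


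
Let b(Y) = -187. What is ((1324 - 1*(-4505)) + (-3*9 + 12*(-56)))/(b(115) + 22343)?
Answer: 2565/11078 ≈ 0.23154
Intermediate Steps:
((1324 - 1*(-4505)) + (-3*9 + 12*(-56)))/(b(115) + 22343) = ((1324 - 1*(-4505)) + (-3*9 + 12*(-56)))/(-187 + 22343) = ((1324 + 4505) + (-27 - 672))/22156 = (5829 - 699)*(1/22156) = 5130*(1/22156) = 2565/11078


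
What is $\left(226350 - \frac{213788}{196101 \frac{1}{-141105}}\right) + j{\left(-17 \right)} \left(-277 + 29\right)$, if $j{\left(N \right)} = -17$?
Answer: $\frac{25126926302}{65367} \approx 3.844 \cdot 10^{5}$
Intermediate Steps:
$\left(226350 - \frac{213788}{196101 \frac{1}{-141105}}\right) + j{\left(-17 \right)} \left(-277 + 29\right) = \left(226350 - \frac{213788}{196101 \frac{1}{-141105}}\right) - 17 \left(-277 + 29\right) = \left(226350 - \frac{213788}{196101 \left(- \frac{1}{141105}\right)}\right) - -4216 = \left(226350 - \frac{213788}{- \frac{65367}{47035}}\right) + 4216 = \left(226350 - - \frac{10055518580}{65367}\right) + 4216 = \left(226350 + \frac{10055518580}{65367}\right) + 4216 = \frac{24851339030}{65367} + 4216 = \frac{25126926302}{65367}$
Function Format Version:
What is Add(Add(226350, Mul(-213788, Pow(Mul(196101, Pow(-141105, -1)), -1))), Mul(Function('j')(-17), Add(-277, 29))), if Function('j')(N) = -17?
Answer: Rational(25126926302, 65367) ≈ 3.8440e+5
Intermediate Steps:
Add(Add(226350, Mul(-213788, Pow(Mul(196101, Pow(-141105, -1)), -1))), Mul(Function('j')(-17), Add(-277, 29))) = Add(Add(226350, Mul(-213788, Pow(Mul(196101, Pow(-141105, -1)), -1))), Mul(-17, Add(-277, 29))) = Add(Add(226350, Mul(-213788, Pow(Mul(196101, Rational(-1, 141105)), -1))), Mul(-17, -248)) = Add(Add(226350, Mul(-213788, Pow(Rational(-65367, 47035), -1))), 4216) = Add(Add(226350, Mul(-213788, Rational(-47035, 65367))), 4216) = Add(Add(226350, Rational(10055518580, 65367)), 4216) = Add(Rational(24851339030, 65367), 4216) = Rational(25126926302, 65367)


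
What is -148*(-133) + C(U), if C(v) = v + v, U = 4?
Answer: 19692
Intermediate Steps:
C(v) = 2*v
-148*(-133) + C(U) = -148*(-133) + 2*4 = 19684 + 8 = 19692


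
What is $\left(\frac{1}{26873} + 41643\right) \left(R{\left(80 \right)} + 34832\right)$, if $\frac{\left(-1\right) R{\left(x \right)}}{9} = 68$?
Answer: $\frac{38294655474800}{26873} \approx 1.425 \cdot 10^{9}$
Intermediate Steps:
$R{\left(x \right)} = -612$ ($R{\left(x \right)} = \left(-9\right) 68 = -612$)
$\left(\frac{1}{26873} + 41643\right) \left(R{\left(80 \right)} + 34832\right) = \left(\frac{1}{26873} + 41643\right) \left(-612 + 34832\right) = \left(\frac{1}{26873} + 41643\right) 34220 = \frac{1119072340}{26873} \cdot 34220 = \frac{38294655474800}{26873}$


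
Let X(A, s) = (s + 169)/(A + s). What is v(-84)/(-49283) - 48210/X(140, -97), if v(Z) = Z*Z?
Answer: -17027607587/591396 ≈ -28792.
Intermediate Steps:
X(A, s) = (169 + s)/(A + s)
v(Z) = Z**2
v(-84)/(-49283) - 48210/X(140, -97) = (-84)**2/(-49283) - 48210*(140 - 97)/(169 - 97) = 7056*(-1/49283) - 48210/(72/43) = -7056/49283 - 48210/((1/43)*72) = -7056/49283 - 48210/72/43 = -7056/49283 - 48210*43/72 = -7056/49283 - 345505/12 = -17027607587/591396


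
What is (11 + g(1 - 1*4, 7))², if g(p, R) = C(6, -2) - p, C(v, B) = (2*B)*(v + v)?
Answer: 1156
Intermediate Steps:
C(v, B) = 4*B*v (C(v, B) = (2*B)*(2*v) = 4*B*v)
g(p, R) = -48 - p (g(p, R) = 4*(-2)*6 - p = -48 - p)
(11 + g(1 - 1*4, 7))² = (11 + (-48 - (1 - 1*4)))² = (11 + (-48 - (1 - 4)))² = (11 + (-48 - 1*(-3)))² = (11 + (-48 + 3))² = (11 - 45)² = (-34)² = 1156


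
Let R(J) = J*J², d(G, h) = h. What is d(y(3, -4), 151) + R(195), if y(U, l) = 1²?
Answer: 7415026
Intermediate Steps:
y(U, l) = 1
R(J) = J³
d(y(3, -4), 151) + R(195) = 151 + 195³ = 151 + 7414875 = 7415026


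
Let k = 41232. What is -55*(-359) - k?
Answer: -21487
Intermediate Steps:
-55*(-359) - k = -55*(-359) - 1*41232 = 19745 - 41232 = -21487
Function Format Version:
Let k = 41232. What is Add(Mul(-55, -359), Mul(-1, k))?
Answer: -21487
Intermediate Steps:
Add(Mul(-55, -359), Mul(-1, k)) = Add(Mul(-55, -359), Mul(-1, 41232)) = Add(19745, -41232) = -21487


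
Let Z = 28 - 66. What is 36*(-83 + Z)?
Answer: -4356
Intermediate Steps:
Z = -38
36*(-83 + Z) = 36*(-83 - 38) = 36*(-121) = -4356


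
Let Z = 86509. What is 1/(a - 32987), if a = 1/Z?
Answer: -86509/2853672382 ≈ -3.0315e-5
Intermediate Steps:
a = 1/86509 ≈ 1.1559e-5
1/(a - 32987) = 1/(1/86509 - 32987) = 1/(-2853672382/86509) = -86509/2853672382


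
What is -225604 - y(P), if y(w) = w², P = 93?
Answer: -234253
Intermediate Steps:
-225604 - y(P) = -225604 - 1*93² = -225604 - 1*8649 = -225604 - 8649 = -234253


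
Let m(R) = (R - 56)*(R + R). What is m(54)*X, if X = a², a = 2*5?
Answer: -21600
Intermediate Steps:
a = 10
m(R) = 2*R*(-56 + R) (m(R) = (-56 + R)*(2*R) = 2*R*(-56 + R))
X = 100 (X = 10² = 100)
m(54)*X = (2*54*(-56 + 54))*100 = (2*54*(-2))*100 = -216*100 = -21600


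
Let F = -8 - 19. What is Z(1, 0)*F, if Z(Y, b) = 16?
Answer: -432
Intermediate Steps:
F = -27
Z(1, 0)*F = 16*(-27) = -432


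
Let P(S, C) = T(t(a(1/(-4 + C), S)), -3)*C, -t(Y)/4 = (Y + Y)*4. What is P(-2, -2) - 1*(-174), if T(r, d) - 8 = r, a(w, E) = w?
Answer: 442/3 ≈ 147.33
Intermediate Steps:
t(Y) = -32*Y (t(Y) = -4*(Y + Y)*4 = -4*2*Y*4 = -32*Y)
T(r, d) = 8 + r
P(S, C) = C*(8 - 32/(-4 + C)) (P(S, C) = (8 - 32/(-4 + C))*C = C*(8 - 32/(-4 + C)))
P(-2, -2) - 1*(-174) = 8*(-2)*(-8 - 2)/(-4 - 2) - 1*(-174) = 8*(-2)*(-10)/(-6) + 174 = 8*(-2)*(-1/6)*(-10) + 174 = -80/3 + 174 = 442/3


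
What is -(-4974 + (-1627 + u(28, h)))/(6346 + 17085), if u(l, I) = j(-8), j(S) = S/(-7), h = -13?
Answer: 46199/164017 ≈ 0.28167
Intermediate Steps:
j(S) = -S/7 (j(S) = S*(-⅐) = -S/7)
u(l, I) = 8/7 (u(l, I) = -⅐*(-8) = 8/7)
-(-4974 + (-1627 + u(28, h)))/(6346 + 17085) = -(-4974 + (-1627 + 8/7))/(6346 + 17085) = -(-4974 - 11381/7)/23431 = -(-46199)/(7*23431) = -1*(-46199/164017) = 46199/164017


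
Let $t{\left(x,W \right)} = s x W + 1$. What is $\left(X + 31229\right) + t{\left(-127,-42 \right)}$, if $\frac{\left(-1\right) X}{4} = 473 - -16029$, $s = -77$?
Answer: $-445496$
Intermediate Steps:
$t{\left(x,W \right)} = 1 - 77 W x$ ($t{\left(x,W \right)} = - 77 x W + 1 = - 77 W x + 1 = 1 - 77 W x$)
$X = -66008$ ($X = - 4 \left(473 - -16029\right) = - 4 \left(473 + 16029\right) = \left(-4\right) 16502 = -66008$)
$\left(X + 31229\right) + t{\left(-127,-42 \right)} = \left(-66008 + 31229\right) + \left(1 - \left(-3234\right) \left(-127\right)\right) = -34779 + \left(1 - 410718\right) = -34779 - 410717 = -445496$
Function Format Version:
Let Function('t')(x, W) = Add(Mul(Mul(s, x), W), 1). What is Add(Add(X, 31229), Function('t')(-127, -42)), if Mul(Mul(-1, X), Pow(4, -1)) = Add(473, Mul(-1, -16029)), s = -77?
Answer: -445496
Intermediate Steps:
Function('t')(x, W) = Add(1, Mul(-77, W, x)) (Function('t')(x, W) = Add(Mul(Mul(-77, x), W), 1) = Add(Mul(-77, W, x), 1) = Add(1, Mul(-77, W, x)))
X = -66008 (X = Mul(-4, Add(473, Mul(-1, -16029))) = Mul(-4, Add(473, 16029)) = Mul(-4, 16502) = -66008)
Add(Add(X, 31229), Function('t')(-127, -42)) = Add(Add(-66008, 31229), Add(1, Mul(-77, -42, -127))) = Add(-34779, Add(1, -410718)) = Add(-34779, -410717) = -445496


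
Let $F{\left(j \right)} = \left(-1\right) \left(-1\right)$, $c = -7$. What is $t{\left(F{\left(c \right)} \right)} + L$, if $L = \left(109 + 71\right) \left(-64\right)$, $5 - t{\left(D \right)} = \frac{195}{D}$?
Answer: $-11710$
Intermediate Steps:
$F{\left(j \right)} = 1$
$t{\left(D \right)} = 5 - \frac{195}{D}$
$L = -11520$ ($L = 180 \left(-64\right) = -11520$)
$t{\left(F{\left(c \right)} \right)} + L = \left(5 - \frac{195}{1}\right) - 11520 = \left(5 - 195\right) - 11520 = -190 - 11520 = -11710$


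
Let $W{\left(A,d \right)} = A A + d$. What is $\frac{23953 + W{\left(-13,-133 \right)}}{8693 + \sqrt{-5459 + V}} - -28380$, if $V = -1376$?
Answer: $\frac{2145029420297}{75575084} - \frac{23989 i \sqrt{6835}}{75575084} \approx 28383.0 - 0.026242 i$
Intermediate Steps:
$W{\left(A,d \right)} = d + A^{2}$ ($W{\left(A,d \right)} = A^{2} + d = d + A^{2}$)
$\frac{23953 + W{\left(-13,-133 \right)}}{8693 + \sqrt{-5459 + V}} - -28380 = \frac{23953 - \left(133 - \left(-13\right)^{2}\right)}{8693 + \sqrt{-5459 - 1376}} - -28380 = \frac{23953 + \left(-133 + 169\right)}{8693 + \sqrt{-6835}} + 28380 = \frac{23953 + 36}{8693 + i \sqrt{6835}} + 28380 = \frac{23989}{8693 + i \sqrt{6835}} + 28380 = 28380 + \frac{23989}{8693 + i \sqrt{6835}}$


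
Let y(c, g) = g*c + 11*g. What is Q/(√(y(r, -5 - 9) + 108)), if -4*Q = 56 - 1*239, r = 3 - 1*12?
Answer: 183*√5/80 ≈ 5.1150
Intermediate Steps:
r = -9 (r = 3 - 12 = -9)
y(c, g) = 11*g + c*g (y(c, g) = c*g + 11*g = 11*g + c*g)
Q = 183/4 (Q = -(56 - 1*239)/4 = -(56 - 239)/4 = -¼*(-183) = 183/4 ≈ 45.750)
Q/(√(y(r, -5 - 9) + 108)) = 183/(4*(√((-5 - 9)*(11 - 9) + 108))) = 183/(4*(√(-14*2 + 108))) = 183/(4*(√(-28 + 108))) = 183/(4*(√80)) = 183/(4*((4*√5))) = 183*(√5/20)/4 = 183*√5/80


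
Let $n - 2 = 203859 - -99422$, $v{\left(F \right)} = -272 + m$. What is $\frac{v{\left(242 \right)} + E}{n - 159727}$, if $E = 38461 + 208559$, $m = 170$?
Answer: $\frac{5879}{3418} \approx 1.72$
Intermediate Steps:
$E = 247020$
$v{\left(F \right)} = -102$ ($v{\left(F \right)} = -272 + 170 = -102$)
$n = 303283$ ($n = 2 + \left(203859 - -99422\right) = 2 + \left(203859 + 99422\right) = 2 + 303281 = 303283$)
$\frac{v{\left(242 \right)} + E}{n - 159727} = \frac{-102 + 247020}{303283 - 159727} = \frac{246918}{143556} = 246918 \cdot \frac{1}{143556} = \frac{5879}{3418}$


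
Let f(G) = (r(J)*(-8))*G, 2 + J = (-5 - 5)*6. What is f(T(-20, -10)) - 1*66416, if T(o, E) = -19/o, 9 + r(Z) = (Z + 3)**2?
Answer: -464016/5 ≈ -92803.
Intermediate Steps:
J = -62 (J = -2 + (-5 - 5)*6 = -2 - 10*6 = -2 - 60 = -62)
r(Z) = -9 + (3 + Z)**2 (r(Z) = -9 + (Z + 3)**2 = -9 + (3 + Z)**2)
f(G) = -27776*G (f(G) = (-62*(6 - 62)*(-8))*G = (-62*(-56)*(-8))*G = (3472*(-8))*G = -27776*G)
f(T(-20, -10)) - 1*66416 = -(-527744)/(-20) - 1*66416 = -(-527744)*(-1)/20 - 66416 = -27776*19/20 - 66416 = -131936/5 - 66416 = -464016/5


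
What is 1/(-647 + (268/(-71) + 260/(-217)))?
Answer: -15407/10044945 ≈ -0.0015338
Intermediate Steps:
1/(-647 + (268/(-71) + 260/(-217))) = 1/(-647 + (268*(-1/71) + 260*(-1/217))) = 1/(-647 + (-268/71 - 260/217)) = 1/(-647 - 76616/15407) = 1/(-10044945/15407) = -15407/10044945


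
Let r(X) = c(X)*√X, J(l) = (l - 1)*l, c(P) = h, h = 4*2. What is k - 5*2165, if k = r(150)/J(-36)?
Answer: -10825 + 10*√6/333 ≈ -10825.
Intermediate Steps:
h = 8
c(P) = 8
J(l) = l*(-1 + l) (J(l) = (-1 + l)*l = l*(-1 + l))
r(X) = 8*√X
k = 10*√6/333 (k = (8*√150)/((-36*(-1 - 36))) = (8*(5*√6))/((-36*(-37))) = (40*√6)/1332 = (40*√6)*(1/1332) = 10*√6/333 ≈ 0.073558)
k - 5*2165 = 10*√6/333 - 5*2165 = 10*√6/333 - 1*10825 = 10*√6/333 - 10825 = -10825 + 10*√6/333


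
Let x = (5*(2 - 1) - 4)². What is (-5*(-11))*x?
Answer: 55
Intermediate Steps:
x = 1 (x = (5*1 - 4)² = (5 - 4)² = 1² = 1)
(-5*(-11))*x = -5*(-11)*1 = 55*1 = 55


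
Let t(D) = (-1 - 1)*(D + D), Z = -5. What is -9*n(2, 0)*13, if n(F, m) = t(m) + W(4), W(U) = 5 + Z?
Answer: 0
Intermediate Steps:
t(D) = -4*D
W(U) = 0 (W(U) = 5 - 5 = 0)
n(F, m) = -4*m (n(F, m) = -4*m + 0 = -4*m)
-9*n(2, 0)*13 = -(-36)*0*13 = -9*0*13 = 0*13 = 0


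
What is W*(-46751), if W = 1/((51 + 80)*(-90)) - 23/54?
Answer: 352222034/17685 ≈ 19916.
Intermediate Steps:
W = -7534/17685 (W = -1/90/131 - 23*1/54 = (1/131)*(-1/90) - 23/54 = -1/11790 - 23/54 = -7534/17685 ≈ -0.42601)
W*(-46751) = -7534/17685*(-46751) = 352222034/17685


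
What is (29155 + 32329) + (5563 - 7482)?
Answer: 59565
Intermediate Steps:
(29155 + 32329) + (5563 - 7482) = 61484 - 1919 = 59565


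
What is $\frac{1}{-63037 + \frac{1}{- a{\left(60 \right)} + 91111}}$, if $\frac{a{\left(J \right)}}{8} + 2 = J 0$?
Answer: $- \frac{91127}{5744372698} \approx -1.5864 \cdot 10^{-5}$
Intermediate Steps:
$a{\left(J \right)} = -16$ ($a{\left(J \right)} = -16 + 8 J 0 = -16 + 8 \cdot 0 = -16 + 0 = -16$)
$\frac{1}{-63037 + \frac{1}{- a{\left(60 \right)} + 91111}} = \frac{1}{-63037 + \frac{1}{\left(-1\right) \left(-16\right) + 91111}} = \frac{1}{-63037 + \frac{1}{16 + 91111}} = \frac{1}{-63037 + \frac{1}{91127}} = \frac{1}{- \frac{5744372698}{91127}} = - \frac{91127}{5744372698}$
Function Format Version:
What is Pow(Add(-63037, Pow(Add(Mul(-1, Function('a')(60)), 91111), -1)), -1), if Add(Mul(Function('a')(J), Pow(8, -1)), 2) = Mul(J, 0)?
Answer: Rational(-91127, 5744372698) ≈ -1.5864e-5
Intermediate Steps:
Function('a')(J) = -16 (Function('a')(J) = Add(-16, Mul(8, Mul(J, 0))) = Add(-16, Mul(8, 0)) = Add(-16, 0) = -16)
Pow(Add(-63037, Pow(Add(Mul(-1, Function('a')(60)), 91111), -1)), -1) = Pow(Add(-63037, Pow(Add(Mul(-1, -16), 91111), -1)), -1) = Pow(Add(-63037, Pow(Add(16, 91111), -1)), -1) = Pow(Add(-63037, Pow(91127, -1)), -1) = Pow(Add(-63037, Rational(1, 91127)), -1) = Pow(Rational(-5744372698, 91127), -1) = Rational(-91127, 5744372698)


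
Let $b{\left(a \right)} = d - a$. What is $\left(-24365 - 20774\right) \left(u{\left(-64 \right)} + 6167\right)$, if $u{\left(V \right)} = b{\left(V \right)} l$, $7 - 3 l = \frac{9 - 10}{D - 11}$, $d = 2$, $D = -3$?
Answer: $- \frac{1996768804}{7} \approx -2.8525 \cdot 10^{8}$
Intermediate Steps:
$l = \frac{97}{42}$ ($l = \frac{7}{3} - \frac{\left(9 - 10\right) \frac{1}{-3 - 11}}{3} = \frac{7}{3} - \frac{\left(-1\right) \frac{1}{-14}}{3} = \frac{7}{3} - \frac{\left(-1\right) \left(- \frac{1}{14}\right)}{3} = \frac{7}{3} - \frac{1}{42} = \frac{97}{42} \approx 2.3095$)
$b{\left(a \right)} = 2 - a$
$u{\left(V \right)} = \frac{97}{21} - \frac{97 V}{42}$ ($u{\left(V \right)} = \left(2 - V\right) \frac{97}{42} = \frac{97}{21} - \frac{97 V}{42}$)
$\left(-24365 - 20774\right) \left(u{\left(-64 \right)} + 6167\right) = \left(-24365 - 20774\right) \left(\left(\frac{97}{21} - - \frac{3104}{21}\right) + 6167\right) = - 45139 \left(\left(\frac{97}{21} + \frac{3104}{21}\right) + 6167\right) = - 45139 \left(\frac{1067}{7} + 6167\right) = \left(-45139\right) \frac{44236}{7} = - \frac{1996768804}{7}$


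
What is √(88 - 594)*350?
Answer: 350*I*√506 ≈ 7873.1*I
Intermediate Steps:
√(88 - 594)*350 = √(-506)*350 = (I*√506)*350 = 350*I*√506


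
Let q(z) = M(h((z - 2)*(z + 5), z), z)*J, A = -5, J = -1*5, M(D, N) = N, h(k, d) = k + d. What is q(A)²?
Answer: 625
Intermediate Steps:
h(k, d) = d + k
J = -5
q(z) = -5*z (q(z) = z*(-5) = -5*z)
q(A)² = (-5*(-5))² = 25² = 625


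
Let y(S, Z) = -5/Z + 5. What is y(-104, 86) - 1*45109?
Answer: -3878949/86 ≈ -45104.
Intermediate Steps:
y(S, Z) = 5 - 5/Z (y(S, Z) = -5/Z + 5 = 5 - 5/Z)
y(-104, 86) - 1*45109 = (5 - 5/86) - 1*45109 = (5 - 5*1/86) - 45109 = (5 - 5/86) - 45109 = 425/86 - 45109 = -3878949/86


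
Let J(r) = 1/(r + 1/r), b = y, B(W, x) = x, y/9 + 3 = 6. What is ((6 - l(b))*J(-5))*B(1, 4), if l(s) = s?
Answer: 210/13 ≈ 16.154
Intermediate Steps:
y = 27 (y = -27 + 9*6 = -27 + 54 = 27)
b = 27
((6 - l(b))*J(-5))*B(1, 4) = ((6 - 1*27)*(-5/(1 + (-5)²)))*4 = ((6 - 27)*(-5/(1 + 25)))*4 = -(-105)/26*4 = -21*(-5/26)*4 = (105/26)*4 = 210/13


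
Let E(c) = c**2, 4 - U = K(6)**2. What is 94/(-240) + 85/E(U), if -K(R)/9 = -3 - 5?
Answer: -6305563/16099440 ≈ -0.39166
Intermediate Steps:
K(R) = 72 (K(R) = -9*(-3 - 5) = -9*(-8) = 72)
U = -5180 (U = 4 - 1*72**2 = 4 - 1*5184 = 4 - 5184 = -5180)
94/(-240) + 85/E(U) = 94/(-240) + 85/((-5180)**2) = 94*(-1/240) + 85/26832400 = -47/120 + 85*(1/26832400) = -47/120 + 17/5366480 = -6305563/16099440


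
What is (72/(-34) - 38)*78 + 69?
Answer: -52023/17 ≈ -3060.2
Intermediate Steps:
(72/(-34) - 38)*78 + 69 = (72*(-1/34) - 38)*78 + 69 = (-36/17 - 38)*78 + 69 = -682/17*78 + 69 = -53196/17 + 69 = -52023/17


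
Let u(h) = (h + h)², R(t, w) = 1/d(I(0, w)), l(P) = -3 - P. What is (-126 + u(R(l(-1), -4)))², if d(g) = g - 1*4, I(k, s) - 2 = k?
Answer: 15625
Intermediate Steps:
I(k, s) = 2 + k
d(g) = -4 + g (d(g) = g - 4 = -4 + g)
R(t, w) = -½ (R(t, w) = 1/(-4 + (2 + 0)) = 1/(-4 + 2) = 1/(-2) = -½)
u(h) = 4*h² (u(h) = (2*h)² = 4*h²)
(-126 + u(R(l(-1), -4)))² = (-126 + 4*(-½)²)² = (-126 + 4*(¼))² = (-126 + 1)² = (-125)² = 15625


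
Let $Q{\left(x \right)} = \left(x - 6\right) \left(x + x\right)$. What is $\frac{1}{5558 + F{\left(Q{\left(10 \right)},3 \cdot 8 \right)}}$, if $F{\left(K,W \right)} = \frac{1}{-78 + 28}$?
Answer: $\frac{50}{277899} \approx 0.00017992$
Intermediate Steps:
$Q{\left(x \right)} = 2 x \left(-6 + x\right)$ ($Q{\left(x \right)} = \left(-6 + x\right) 2 x = 2 x \left(-6 + x\right)$)
$F{\left(K,W \right)} = - \frac{1}{50}$ ($F{\left(K,W \right)} = \frac{1}{-50} = - \frac{1}{50}$)
$\frac{1}{5558 + F{\left(Q{\left(10 \right)},3 \cdot 8 \right)}} = \frac{1}{5558 - \frac{1}{50}} = \frac{1}{\frac{277899}{50}} = \frac{50}{277899}$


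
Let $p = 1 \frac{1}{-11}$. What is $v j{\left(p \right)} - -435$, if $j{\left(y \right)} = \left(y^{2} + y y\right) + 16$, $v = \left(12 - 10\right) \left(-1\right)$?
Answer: $\frac{48759}{121} \approx 402.97$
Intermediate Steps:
$p = - \frac{1}{11}$ ($p = 1 \left(- \frac{1}{11}\right) = - \frac{1}{11} \approx -0.090909$)
$v = -2$ ($v = 2 \left(-1\right) = -2$)
$j{\left(y \right)} = 16 + 2 y^{2}$ ($j{\left(y \right)} = \left(y^{2} + y^{2}\right) + 16 = 2 y^{2} + 16 = 16 + 2 y^{2}$)
$v j{\left(p \right)} - -435 = - 2 \left(16 + 2 \left(- \frac{1}{11}\right)^{2}\right) - -435 = - 2 \left(16 + 2 \cdot \frac{1}{121}\right) + 435 = - 2 \left(16 + \frac{2}{121}\right) + 435 = \left(-2\right) \frac{1938}{121} + 435 = - \frac{3876}{121} + 435 = \frac{48759}{121}$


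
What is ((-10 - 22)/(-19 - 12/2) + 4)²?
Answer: 17424/625 ≈ 27.878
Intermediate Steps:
((-10 - 22)/(-19 - 12/2) + 4)² = (-32/(-19 - 12*½) + 4)² = (-32/(-19 - 6) + 4)² = (-32/(-25) + 4)² = (-32*(-1/25) + 4)² = (32/25 + 4)² = (132/25)² = 17424/625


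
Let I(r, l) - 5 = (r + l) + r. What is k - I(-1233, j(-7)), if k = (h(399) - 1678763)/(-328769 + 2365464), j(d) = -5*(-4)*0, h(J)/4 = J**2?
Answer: 5011264436/2036695 ≈ 2460.5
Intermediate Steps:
h(J) = 4*J**2
j(d) = 0 (j(d) = 20*0 = 0)
I(r, l) = 5 + l + 2*r (I(r, l) = 5 + ((r + l) + r) = 5 + ((l + r) + r) = 5 + (l + 2*r) = 5 + l + 2*r)
k = -1041959/2036695 (k = (4*399**2 - 1678763)/(-328769 + 2365464) = (4*159201 - 1678763)/2036695 = (636804 - 1678763)*(1/2036695) = -1041959*1/2036695 = -1041959/2036695 ≈ -0.51159)
k - I(-1233, j(-7)) = -1041959/2036695 - (5 + 0 + 2*(-1233)) = -1041959/2036695 - (5 + 0 - 2466) = -1041959/2036695 - 1*(-2461) = -1041959/2036695 + 2461 = 5011264436/2036695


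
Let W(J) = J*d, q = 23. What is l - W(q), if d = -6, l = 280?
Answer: 418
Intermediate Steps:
W(J) = -6*J (W(J) = J*(-6) = -6*J)
l - W(q) = 280 - (-6)*23 = 280 - 1*(-138) = 280 + 138 = 418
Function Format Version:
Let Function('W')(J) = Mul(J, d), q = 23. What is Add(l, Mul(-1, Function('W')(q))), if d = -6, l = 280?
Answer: 418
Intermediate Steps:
Function('W')(J) = Mul(-6, J) (Function('W')(J) = Mul(J, -6) = Mul(-6, J))
Add(l, Mul(-1, Function('W')(q))) = Add(280, Mul(-1, Mul(-6, 23))) = Add(280, Mul(-1, -138)) = Add(280, 138) = 418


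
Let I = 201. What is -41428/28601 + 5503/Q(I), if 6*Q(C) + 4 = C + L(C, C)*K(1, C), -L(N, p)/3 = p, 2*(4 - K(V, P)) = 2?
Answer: -505564877/23052406 ≈ -21.931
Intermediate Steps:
K(V, P) = 3 (K(V, P) = 4 - 1/2*2 = 4 - 1 = 3)
L(N, p) = -3*p
Q(C) = -2/3 - 4*C/3 (Q(C) = -2/3 + (C - 3*C*3)/6 = -2/3 + (C - 9*C)/6 = -2/3 + (-8*C)/6 = -2/3 - 4*C/3)
-41428/28601 + 5503/Q(I) = -41428/28601 + 5503/(-2/3 - 4/3*201) = -41428*1/28601 + 5503/(-2/3 - 268) = -41428/28601 + 5503/(-806/3) = -41428/28601 + 5503*(-3/806) = -41428/28601 - 16509/806 = -505564877/23052406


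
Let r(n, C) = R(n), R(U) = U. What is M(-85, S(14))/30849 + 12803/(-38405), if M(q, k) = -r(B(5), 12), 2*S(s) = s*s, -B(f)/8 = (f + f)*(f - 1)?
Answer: -382670147/1184755845 ≈ -0.32299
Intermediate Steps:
B(f) = -16*f*(-1 + f) (B(f) = -8*(f + f)*(f - 1) = -8*2*f*(-1 + f) = -16*f*(-1 + f))
r(n, C) = n
S(s) = s**2/2 (S(s) = (s*s)/2 = s**2/2)
M(q, k) = 320 (M(q, k) = -16*5*(1 - 1*5) = -16*5*(1 - 5) = -16*5*(-4) = -1*(-320) = 320)
M(-85, S(14))/30849 + 12803/(-38405) = 320/30849 + 12803/(-38405) = 320*(1/30849) + 12803*(-1/38405) = 320/30849 - 12803/38405 = -382670147/1184755845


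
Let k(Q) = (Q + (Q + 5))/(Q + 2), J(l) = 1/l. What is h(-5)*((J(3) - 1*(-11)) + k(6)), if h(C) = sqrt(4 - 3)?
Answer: 323/24 ≈ 13.458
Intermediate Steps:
k(Q) = (5 + 2*Q)/(2 + Q) (k(Q) = (Q + (5 + Q))/(2 + Q) = (5 + 2*Q)/(2 + Q))
h(C) = 1 (h(C) = sqrt(1) = 1)
h(-5)*((J(3) - 1*(-11)) + k(6)) = 1*((1/3 - 1*(-11)) + (5 + 2*6)/(2 + 6)) = 1*((1/3 + 11) + (5 + 12)/8) = 1*(34/3 + (1/8)*17) = 1*(34/3 + 17/8) = 1*(323/24) = 323/24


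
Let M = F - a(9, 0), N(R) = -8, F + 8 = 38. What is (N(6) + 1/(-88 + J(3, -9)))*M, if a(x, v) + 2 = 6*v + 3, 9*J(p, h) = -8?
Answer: -185861/800 ≈ -232.33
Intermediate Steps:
J(p, h) = -8/9 (J(p, h) = (⅑)*(-8) = -8/9)
a(x, v) = 1 + 6*v (a(x, v) = -2 + (6*v + 3) = -2 + (3 + 6*v) = 1 + 6*v)
F = 30 (F = -8 + 38 = 30)
M = 29 (M = 30 - (1 + 6*0) = 30 - (1 + 0) = 30 - 1*1 = 30 - 1 = 29)
(N(6) + 1/(-88 + J(3, -9)))*M = (-8 + 1/(-88 - 8/9))*29 = (-8 + 1/(-800/9))*29 = (-8 - 9/800)*29 = -6409/800*29 = -185861/800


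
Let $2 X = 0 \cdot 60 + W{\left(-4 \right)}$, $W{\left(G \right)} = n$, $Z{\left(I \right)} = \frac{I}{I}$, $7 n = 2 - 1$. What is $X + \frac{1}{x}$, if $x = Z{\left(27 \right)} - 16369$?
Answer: $\frac{8177}{114576} \approx 0.071368$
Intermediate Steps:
$n = \frac{1}{7}$ ($n = \frac{2 - 1}{7} = \frac{1}{7} \cdot 1 = \frac{1}{7} \approx 0.14286$)
$Z{\left(I \right)} = 1$
$W{\left(G \right)} = \frac{1}{7}$
$X = \frac{1}{14}$ ($X = \frac{0 \cdot 60 + \frac{1}{7}}{2} = \frac{0 + \frac{1}{7}}{2} = \frac{1}{2} \cdot \frac{1}{7} = \frac{1}{14} \approx 0.071429$)
$x = -16368$ ($x = 1 - 16369 = -16368$)
$X + \frac{1}{x} = \frac{1}{14} + \frac{1}{-16368} = \frac{1}{14} - \frac{1}{16368} = \frac{8177}{114576}$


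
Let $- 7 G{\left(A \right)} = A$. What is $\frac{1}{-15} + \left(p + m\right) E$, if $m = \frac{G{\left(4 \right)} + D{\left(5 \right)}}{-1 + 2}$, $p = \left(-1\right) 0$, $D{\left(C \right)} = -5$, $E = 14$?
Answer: $- \frac{1171}{15} \approx -78.067$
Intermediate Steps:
$G{\left(A \right)} = - \frac{A}{7}$
$p = 0$
$m = - \frac{39}{7}$ ($m = \frac{\left(- \frac{1}{7}\right) 4 - 5}{-1 + 2} = \frac{- \frac{4}{7} - 5}{1} = \left(- \frac{39}{7}\right) 1 = - \frac{39}{7} \approx -5.5714$)
$\frac{1}{-15} + \left(p + m\right) E = \frac{1}{-15} + \left(0 - \frac{39}{7}\right) 14 = - \frac{1}{15} - 78 = - \frac{1171}{15}$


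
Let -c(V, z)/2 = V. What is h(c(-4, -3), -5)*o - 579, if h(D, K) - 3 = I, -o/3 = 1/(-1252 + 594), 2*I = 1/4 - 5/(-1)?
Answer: -3047721/5264 ≈ -578.97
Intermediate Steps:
I = 21/8 (I = (1/4 - 5/(-1))/2 = (1*(¼) - 5*(-1))/2 = (¼ + 5)/2 = (½)*(21/4) = 21/8 ≈ 2.6250)
o = 3/658 (o = -3/(-1252 + 594) = -3/(-658) = -3*(-1/658) = 3/658 ≈ 0.0045593)
c(V, z) = -2*V
h(D, K) = 45/8 (h(D, K) = 3 + 21/8 = 45/8)
h(c(-4, -3), -5)*o - 579 = (45/8)*(3/658) - 579 = 135/5264 - 579 = -3047721/5264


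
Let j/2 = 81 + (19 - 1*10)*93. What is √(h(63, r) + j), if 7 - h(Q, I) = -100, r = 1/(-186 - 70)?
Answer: √1943 ≈ 44.079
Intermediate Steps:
r = -1/256 (r = 1/(-256) = -1/256 ≈ -0.0039063)
h(Q, I) = 107 (h(Q, I) = 7 - 1*(-100) = 7 + 100 = 107)
j = 1836 (j = 2*(81 + (19 - 1*10)*93) = 2*(81 + (19 - 10)*93) = 2*(81 + 9*93) = 2*(81 + 837) = 2*918 = 1836)
√(h(63, r) + j) = √(107 + 1836) = √1943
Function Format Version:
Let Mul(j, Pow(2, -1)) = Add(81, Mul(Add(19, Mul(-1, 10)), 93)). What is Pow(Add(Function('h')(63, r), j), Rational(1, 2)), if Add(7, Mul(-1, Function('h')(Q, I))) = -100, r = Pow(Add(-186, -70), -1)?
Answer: Pow(1943, Rational(1, 2)) ≈ 44.079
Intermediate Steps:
r = Rational(-1, 256) (r = Pow(-256, -1) = Rational(-1, 256) ≈ -0.0039063)
Function('h')(Q, I) = 107 (Function('h')(Q, I) = Add(7, Mul(-1, -100)) = Add(7, 100) = 107)
j = 1836 (j = Mul(2, Add(81, Mul(Add(19, Mul(-1, 10)), 93))) = Mul(2, Add(81, Mul(Add(19, -10), 93))) = Mul(2, Add(81, Mul(9, 93))) = Mul(2, Add(81, 837)) = Mul(2, 918) = 1836)
Pow(Add(Function('h')(63, r), j), Rational(1, 2)) = Pow(Add(107, 1836), Rational(1, 2)) = Pow(1943, Rational(1, 2))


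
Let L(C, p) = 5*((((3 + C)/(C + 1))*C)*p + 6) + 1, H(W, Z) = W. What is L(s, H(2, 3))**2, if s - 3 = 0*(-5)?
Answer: 5776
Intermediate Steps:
s = 3 (s = 3 + 0*(-5) = 3 + 0 = 3)
L(C, p) = 31 + 5*C*p*(3 + C)/(1 + C) (L(C, p) = 5*((((3 + C)/(1 + C))*C)*p + 6) + 1 = 5*((C*(3 + C)/(1 + C))*p + 6) + 1 = 5*(C*p*(3 + C)/(1 + C) + 6) + 1 = 5*(6 + C*p*(3 + C)/(1 + C)) + 1 = (30 + 5*C*p*(3 + C)/(1 + C)) + 1 = 31 + 5*C*p*(3 + C)/(1 + C))
L(s, H(2, 3))**2 = ((31 + 31*3 + 5*2*3**2 + 15*3*2)/(1 + 3))**2 = ((31 + 93 + 5*2*9 + 90)/4)**2 = ((31 + 93 + 90 + 90)/4)**2 = ((1/4)*304)**2 = 76**2 = 5776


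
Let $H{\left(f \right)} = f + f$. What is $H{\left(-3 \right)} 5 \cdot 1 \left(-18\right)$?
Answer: $540$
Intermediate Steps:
$H{\left(f \right)} = 2 f$
$H{\left(-3 \right)} 5 \cdot 1 \left(-18\right) = 2 \left(-3\right) 5 \cdot 1 \left(-18\right) = \left(-6\right) 5 \left(-18\right) = \left(-30\right) \left(-18\right) = 540$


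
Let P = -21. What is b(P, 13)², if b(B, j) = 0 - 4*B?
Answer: 7056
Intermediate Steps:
b(B, j) = -4*B
b(P, 13)² = (-4*(-21))² = 84² = 7056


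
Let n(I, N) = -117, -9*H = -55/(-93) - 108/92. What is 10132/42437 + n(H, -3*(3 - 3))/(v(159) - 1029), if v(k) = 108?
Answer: 4765567/13028159 ≈ 0.36579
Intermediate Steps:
H = 1246/19251 (H = -(-55/(-93) - 108/92)/9 = -(-55*(-1/93) - 108*1/92)/9 = -(55/93 - 27/23)/9 = -1/9*(-1246/2139) = 1246/19251 ≈ 0.064724)
10132/42437 + n(H, -3*(3 - 3))/(v(159) - 1029) = 10132/42437 - 117/(108 - 1029) = 10132*(1/42437) - 117/(-921) = 10132/42437 - 117*(-1/921) = 10132/42437 + 39/307 = 4765567/13028159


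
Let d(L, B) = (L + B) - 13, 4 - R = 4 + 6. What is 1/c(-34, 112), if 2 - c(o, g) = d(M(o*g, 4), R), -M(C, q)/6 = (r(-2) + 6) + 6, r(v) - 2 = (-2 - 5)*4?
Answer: -1/63 ≈ -0.015873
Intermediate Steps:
r(v) = -26 (r(v) = 2 + (-2 - 5)*4 = 2 - 7*4 = 2 - 28 = -26)
M(C, q) = 84 (M(C, q) = -6*((-26 + 6) + 6) = -6*(-20 + 6) = -6*(-14) = 84)
R = -6 (R = 4 - (4 + 6) = 4 - 1*10 = 4 - 10 = -6)
d(L, B) = -13 + B + L (d(L, B) = (B + L) - 13 = -13 + B + L)
c(o, g) = -63 (c(o, g) = 2 - (-13 - 6 + 84) = 2 - 1*65 = 2 - 65 = -63)
1/c(-34, 112) = 1/(-63) = -1/63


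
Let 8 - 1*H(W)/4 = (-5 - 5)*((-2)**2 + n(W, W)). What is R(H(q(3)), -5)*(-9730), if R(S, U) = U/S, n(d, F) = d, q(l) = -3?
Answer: 24325/36 ≈ 675.69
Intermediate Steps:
H(W) = 192 + 40*W (H(W) = 32 - 4*(-5 - 5)*((-2)**2 + W) = 32 - (-40)*(4 + W) = 32 - 4*(-40 - 10*W) = 32 + (160 + 40*W) = 192 + 40*W)
R(H(q(3)), -5)*(-9730) = -5/(192 + 40*(-3))*(-9730) = -5/(192 - 120)*(-9730) = -5/72*(-9730) = 24325/36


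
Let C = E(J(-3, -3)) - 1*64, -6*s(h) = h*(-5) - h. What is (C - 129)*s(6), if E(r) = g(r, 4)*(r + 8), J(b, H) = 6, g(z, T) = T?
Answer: -822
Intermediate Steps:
s(h) = h (s(h) = -(h*(-5) - h)/6 = -(-5*h - h)/6 = -(-1)*h = h)
E(r) = 32 + 4*r (E(r) = 4*(r + 8) = 4*(8 + r) = 32 + 4*r)
C = -8 (C = (32 + 4*6) - 1*64 = (32 + 24) - 64 = 56 - 64 = -8)
(C - 129)*s(6) = (-8 - 129)*6 = -137*6 = -822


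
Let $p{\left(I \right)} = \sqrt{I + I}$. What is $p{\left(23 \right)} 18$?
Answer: $18 \sqrt{46} \approx 122.08$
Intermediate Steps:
$p{\left(I \right)} = \sqrt{2} \sqrt{I}$ ($p{\left(I \right)} = \sqrt{2 I} = \sqrt{2} \sqrt{I}$)
$p{\left(23 \right)} 18 = \sqrt{2} \sqrt{23} \cdot 18 = \sqrt{46} \cdot 18 = 18 \sqrt{46}$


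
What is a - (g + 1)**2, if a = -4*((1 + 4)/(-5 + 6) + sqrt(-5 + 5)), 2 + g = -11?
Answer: -164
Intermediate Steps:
g = -13 (g = -2 - 11 = -13)
a = -20 (a = -4*(5/1 + sqrt(0)) = -4*(5*1 + 0) = -4*(5 + 0) = -4*5 = -20)
a - (g + 1)**2 = -20 - (-13 + 1)**2 = -20 - 1*(-12)**2 = -20 - 1*144 = -20 - 144 = -164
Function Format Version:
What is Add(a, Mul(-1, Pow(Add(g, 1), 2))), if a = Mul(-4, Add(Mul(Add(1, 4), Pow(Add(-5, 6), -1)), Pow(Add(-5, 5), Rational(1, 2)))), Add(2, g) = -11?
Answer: -164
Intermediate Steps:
g = -13 (g = Add(-2, -11) = -13)
a = -20 (a = Mul(-4, Add(Mul(5, Pow(1, -1)), Pow(0, Rational(1, 2)))) = Mul(-4, Add(Mul(5, 1), 0)) = Mul(-4, Add(5, 0)) = Mul(-4, 5) = -20)
Add(a, Mul(-1, Pow(Add(g, 1), 2))) = Add(-20, Mul(-1, Pow(Add(-13, 1), 2))) = Add(-20, Mul(-1, Pow(-12, 2))) = Add(-20, Mul(-1, 144)) = Add(-20, -144) = -164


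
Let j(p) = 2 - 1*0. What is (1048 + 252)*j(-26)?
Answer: 2600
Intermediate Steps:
j(p) = 2 (j(p) = 2 + 0 = 2)
(1048 + 252)*j(-26) = (1048 + 252)*2 = 1300*2 = 2600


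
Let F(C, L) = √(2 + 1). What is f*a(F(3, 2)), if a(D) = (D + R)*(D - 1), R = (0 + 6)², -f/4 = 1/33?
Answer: 4 - 140*√3/33 ≈ -3.3481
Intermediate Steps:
F(C, L) = √3
f = -4/33 ≈ -0.12121
R = 36 (R = 6² = 36)
a(D) = (-1 + D)*(36 + D) (a(D) = (D + 36)*(D - 1) = (36 + D)*(-1 + D) = (-1 + D)*(36 + D))
f*a(F(3, 2)) = -4*(-36 + (√3)² + 35*√3)/33 = -4*(-36 + 3 + 35*√3)/33 = -4*(-33 + 35*√3)/33 = 4 - 140*√3/33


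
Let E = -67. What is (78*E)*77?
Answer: -402402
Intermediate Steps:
(78*E)*77 = (78*(-67))*77 = -5226*77 = -402402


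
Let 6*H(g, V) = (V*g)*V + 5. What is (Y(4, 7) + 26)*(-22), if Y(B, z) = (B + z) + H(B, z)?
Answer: -1551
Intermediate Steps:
H(g, V) = ⅚ + g*V²/6 (H(g, V) = ((V*g)*V + 5)/6 = (g*V² + 5)/6 = (5 + g*V²)/6 = ⅚ + g*V²/6)
Y(B, z) = ⅚ + B + z + B*z²/6 (Y(B, z) = (B + z) + (⅚ + B*z²/6) = ⅚ + B + z + B*z²/6)
(Y(4, 7) + 26)*(-22) = ((⅚ + 4 + 7 + (⅙)*4*7²) + 26)*(-22) = ((⅚ + 4 + 7 + (⅙)*4*49) + 26)*(-22) = ((⅚ + 4 + 7 + 98/3) + 26)*(-22) = (89/2 + 26)*(-22) = (141/2)*(-22) = -1551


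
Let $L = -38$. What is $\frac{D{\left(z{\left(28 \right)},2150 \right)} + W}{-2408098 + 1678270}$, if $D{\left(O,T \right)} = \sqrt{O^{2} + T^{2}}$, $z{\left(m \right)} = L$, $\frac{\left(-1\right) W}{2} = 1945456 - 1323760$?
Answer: $\frac{103616}{60819} - \frac{\sqrt{1155986}}{364914} \approx 1.7007$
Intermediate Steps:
$W = -1243392$ ($W = - 2 \left(1945456 - 1323760\right) = \left(-2\right) 621696 = -1243392$)
$z{\left(m \right)} = -38$
$\frac{D{\left(z{\left(28 \right)},2150 \right)} + W}{-2408098 + 1678270} = \frac{\sqrt{\left(-38\right)^{2} + 2150^{2}} - 1243392}{-2408098 + 1678270} = \frac{\sqrt{1444 + 4622500} - 1243392}{-729828} = \left(\sqrt{4623944} - 1243392\right) \left(- \frac{1}{729828}\right) = \left(2 \sqrt{1155986} - 1243392\right) \left(- \frac{1}{729828}\right) = \left(-1243392 + 2 \sqrt{1155986}\right) \left(- \frac{1}{729828}\right) = \frac{103616}{60819} - \frac{\sqrt{1155986}}{364914}$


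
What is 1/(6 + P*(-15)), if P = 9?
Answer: -1/129 ≈ -0.0077519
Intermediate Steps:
1/(6 + P*(-15)) = 1/(6 + 9*(-15)) = 1/(6 - 135) = 1/(-129) = -1/129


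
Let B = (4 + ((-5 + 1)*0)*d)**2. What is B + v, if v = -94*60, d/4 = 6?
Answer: -5624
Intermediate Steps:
d = 24 (d = 4*6 = 24)
v = -5640
B = 16 (B = (4 + ((-5 + 1)*0)*24)**2 = (4 - 4*0*24)**2 = (4 + 0*24)**2 = (4 + 0)**2 = 4**2 = 16)
B + v = 16 - 5640 = -5624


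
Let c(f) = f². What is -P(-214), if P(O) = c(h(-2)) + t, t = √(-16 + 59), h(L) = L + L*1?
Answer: -16 - √43 ≈ -22.557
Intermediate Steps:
h(L) = 2*L (h(L) = L + L = 2*L)
t = √43 ≈ 6.5574
P(O) = 16 + √43 (P(O) = (2*(-2))² + √43 = (-4)² + √43 = 16 + √43)
-P(-214) = -(16 + √43) = -16 - √43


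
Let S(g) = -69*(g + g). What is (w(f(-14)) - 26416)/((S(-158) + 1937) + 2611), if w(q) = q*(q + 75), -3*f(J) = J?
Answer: -117199/118584 ≈ -0.98832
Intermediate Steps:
S(g) = -138*g
f(J) = -J/3
w(q) = q*(75 + q)
(w(f(-14)) - 26416)/((S(-158) + 1937) + 2611) = ((-1/3*(-14))*(75 - 1/3*(-14)) - 26416)/((-138*(-158) + 1937) + 2611) = (14*(75 + 14/3)/3 - 26416)/((21804 + 1937) + 2611) = ((14/3)*(239/3) - 26416)/(23741 + 2611) = (3346/9 - 26416)/26352 = -234398/9*1/26352 = -117199/118584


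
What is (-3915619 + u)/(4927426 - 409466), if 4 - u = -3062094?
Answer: -853521/4517960 ≈ -0.18892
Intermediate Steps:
u = 3062098 (u = 4 - 1*(-3062094) = 4 + 3062094 = 3062098)
(-3915619 + u)/(4927426 - 409466) = (-3915619 + 3062098)/(4927426 - 409466) = -853521/4517960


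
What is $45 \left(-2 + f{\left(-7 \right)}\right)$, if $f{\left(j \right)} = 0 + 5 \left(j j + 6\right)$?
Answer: $12285$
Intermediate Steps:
$f{\left(j \right)} = 30 + 5 j^{2}$ ($f{\left(j \right)} = 0 + 5 \left(j^{2} + 6\right) = 0 + 5 \left(6 + j^{2}\right) = 0 + \left(30 + 5 j^{2}\right) = 30 + 5 j^{2}$)
$45 \left(-2 + f{\left(-7 \right)}\right) = 45 \left(-2 + \left(30 + 5 \left(-7\right)^{2}\right)\right) = 45 \left(-2 + \left(30 + 5 \cdot 49\right)\right) = 45 \left(-2 + \left(30 + 245\right)\right) = 45 \left(-2 + 275\right) = 45 \cdot 273 = 12285$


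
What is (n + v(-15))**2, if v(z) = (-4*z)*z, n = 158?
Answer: 550564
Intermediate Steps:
v(z) = -4*z**2
(n + v(-15))**2 = (158 - 4*(-15)**2)**2 = (158 - 4*225)**2 = (158 - 900)**2 = (-742)**2 = 550564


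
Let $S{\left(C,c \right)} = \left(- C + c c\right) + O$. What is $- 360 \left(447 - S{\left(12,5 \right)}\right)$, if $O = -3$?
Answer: $-157320$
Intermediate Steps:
$S{\left(C,c \right)} = -3 + c^{2} - C$ ($S{\left(C,c \right)} = \left(- C + c c\right) - 3 = \left(- C + c^{2}\right) - 3 = \left(c^{2} - C\right) - 3 = -3 + c^{2} - C$)
$- 360 \left(447 - S{\left(12,5 \right)}\right) = - 360 \left(447 - \left(-3 + 5^{2} - 12\right)\right) = - 360 \left(447 - \left(-3 + 25 - 12\right)\right) = - 360 \left(447 + \left(0 - 10\right)\right) = - 360 \left(447 - 10\right) = \left(-360\right) 437 = -157320$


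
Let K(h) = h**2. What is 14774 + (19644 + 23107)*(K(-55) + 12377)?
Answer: 658465676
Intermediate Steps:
14774 + (19644 + 23107)*(K(-55) + 12377) = 14774 + (19644 + 23107)*((-55)**2 + 12377) = 14774 + 42751*(3025 + 12377) = 14774 + 42751*15402 = 14774 + 658450902 = 658465676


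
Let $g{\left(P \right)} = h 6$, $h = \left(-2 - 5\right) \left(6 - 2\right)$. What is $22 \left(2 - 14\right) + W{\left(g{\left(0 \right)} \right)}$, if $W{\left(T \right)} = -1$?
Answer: $-265$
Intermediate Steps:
$h = -28$ ($h = \left(-7\right) 4 = -28$)
$g{\left(P \right)} = -168$ ($g{\left(P \right)} = \left(-28\right) 6 = -168$)
$22 \left(2 - 14\right) + W{\left(g{\left(0 \right)} \right)} = 22 \left(2 - 14\right) - 1 = 22 \left(-12\right) - 1 = -264 - 1 = -265$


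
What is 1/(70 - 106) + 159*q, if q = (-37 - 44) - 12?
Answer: -532333/36 ≈ -14787.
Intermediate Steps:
q = -93 (q = -81 - 12 = -93)
1/(70 - 106) + 159*q = 1/(70 - 106) + 159*(-93) = 1/(-36) - 14787 = -1/36 - 14787 = -532333/36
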